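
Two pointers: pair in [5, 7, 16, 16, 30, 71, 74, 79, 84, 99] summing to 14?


lo=0(5)+hi=9(99)=104
lo=0(5)+hi=8(84)=89
lo=0(5)+hi=7(79)=84
lo=0(5)+hi=6(74)=79
lo=0(5)+hi=5(71)=76
lo=0(5)+hi=4(30)=35
lo=0(5)+hi=3(16)=21
lo=0(5)+hi=2(16)=21
lo=0(5)+hi=1(7)=12

No pair found


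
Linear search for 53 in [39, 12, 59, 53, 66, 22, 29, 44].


i=0: 39!=53
i=1: 12!=53
i=2: 59!=53
i=3: 53==53 found!

Found at 3, 4 comps


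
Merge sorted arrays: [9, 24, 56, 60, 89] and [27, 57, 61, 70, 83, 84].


Take 9 from A
Take 24 from A
Take 27 from B
Take 56 from A
Take 57 from B
Take 60 from A
Take 61 from B
Take 70 from B
Take 83 from B
Take 84 from B

Merged: [9, 24, 27, 56, 57, 60, 61, 70, 83, 84, 89]


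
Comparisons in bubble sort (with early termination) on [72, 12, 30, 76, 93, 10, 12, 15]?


Algorithm: bubble sort (with early termination)
Input: [72, 12, 30, 76, 93, 10, 12, 15]
Sorted: [10, 12, 12, 15, 30, 72, 76, 93]

27


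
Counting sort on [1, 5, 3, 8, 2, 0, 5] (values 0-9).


Input: [1, 5, 3, 8, 2, 0, 5]
Counts: [1, 1, 1, 1, 0, 2, 0, 0, 1, 0]

Sorted: [0, 1, 2, 3, 5, 5, 8]


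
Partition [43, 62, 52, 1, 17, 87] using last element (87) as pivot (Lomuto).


Pivot: 87
  43 <= 87: advance i (no swap)
  62 <= 87: advance i (no swap)
  52 <= 87: advance i (no swap)
  1 <= 87: advance i (no swap)
  17 <= 87: advance i (no swap)
Place pivot at 5: [43, 62, 52, 1, 17, 87]

Partitioned: [43, 62, 52, 1, 17, 87]


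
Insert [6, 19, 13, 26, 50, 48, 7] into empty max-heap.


Insert 6: [6]
Insert 19: [19, 6]
Insert 13: [19, 6, 13]
Insert 26: [26, 19, 13, 6]
Insert 50: [50, 26, 13, 6, 19]
Insert 48: [50, 26, 48, 6, 19, 13]
Insert 7: [50, 26, 48, 6, 19, 13, 7]

Final heap: [50, 26, 48, 6, 19, 13, 7]


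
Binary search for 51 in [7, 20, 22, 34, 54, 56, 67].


Step 1: lo=0, hi=6, mid=3, val=34
Step 2: lo=4, hi=6, mid=5, val=56
Step 3: lo=4, hi=4, mid=4, val=54

Not found


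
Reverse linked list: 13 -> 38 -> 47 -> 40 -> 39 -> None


Step 1: curr=13, set curr.next=prev(None) | reversed so far: 13
Step 2: curr=38, set curr.next=prev(13) | reversed so far: 38 -> 13
Step 3: curr=47, set curr.next=prev(38) | reversed so far: 47 -> 38 -> 13
Step 4: curr=40, set curr.next=prev(47) | reversed so far: 40 -> 47 -> 38 -> 13
Step 5: curr=39, set curr.next=prev(40) | reversed so far: 39 -> 40 -> 47 -> 38 -> 13

39 -> 40 -> 47 -> 38 -> 13 -> None


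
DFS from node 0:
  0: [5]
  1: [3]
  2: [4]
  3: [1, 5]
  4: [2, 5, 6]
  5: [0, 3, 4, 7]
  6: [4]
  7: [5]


Visit 0, push [5]
Visit 5, push [7, 4, 3]
Visit 3, push [1]
Visit 1, push []
Visit 4, push [6, 2]
Visit 2, push []
Visit 6, push []
Visit 7, push []

DFS order: [0, 5, 3, 1, 4, 2, 6, 7]


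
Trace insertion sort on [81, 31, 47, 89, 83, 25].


Initial: [81, 31, 47, 89, 83, 25]
Insert 31: [31, 81, 47, 89, 83, 25]
Insert 47: [31, 47, 81, 89, 83, 25]
Insert 89: [31, 47, 81, 89, 83, 25]
Insert 83: [31, 47, 81, 83, 89, 25]
Insert 25: [25, 31, 47, 81, 83, 89]

Sorted: [25, 31, 47, 81, 83, 89]


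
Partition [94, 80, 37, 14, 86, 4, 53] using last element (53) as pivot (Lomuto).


Pivot: 53
  37 <= 53: swap -> [37, 80, 94, 14, 86, 4, 53]
  14 <= 53: swap -> [37, 14, 94, 80, 86, 4, 53]
  4 <= 53: swap -> [37, 14, 4, 80, 86, 94, 53]
Place pivot at 3: [37, 14, 4, 53, 86, 94, 80]

Partitioned: [37, 14, 4, 53, 86, 94, 80]


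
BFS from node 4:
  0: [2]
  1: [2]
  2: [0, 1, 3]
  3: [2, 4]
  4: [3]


Visit 4, enqueue [3]
Visit 3, enqueue [2]
Visit 2, enqueue [0, 1]
Visit 0, enqueue []
Visit 1, enqueue []

BFS order: [4, 3, 2, 0, 1]


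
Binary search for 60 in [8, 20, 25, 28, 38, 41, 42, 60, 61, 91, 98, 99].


Step 1: lo=0, hi=11, mid=5, val=41
Step 2: lo=6, hi=11, mid=8, val=61
Step 3: lo=6, hi=7, mid=6, val=42
Step 4: lo=7, hi=7, mid=7, val=60

Found at index 7


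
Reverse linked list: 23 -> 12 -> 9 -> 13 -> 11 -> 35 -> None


Step 1: curr=23, set curr.next=prev(None) | reversed so far: 23
Step 2: curr=12, set curr.next=prev(23) | reversed so far: 12 -> 23
Step 3: curr=9, set curr.next=prev(12) | reversed so far: 9 -> 12 -> 23
Step 4: curr=13, set curr.next=prev(9) | reversed so far: 13 -> 9 -> 12 -> 23
Step 5: curr=11, set curr.next=prev(13) | reversed so far: 11 -> 13 -> 9 -> 12 -> 23
Step 6: curr=35, set curr.next=prev(11) | reversed so far: 35 -> 11 -> 13 -> 9 -> 12 -> 23

35 -> 11 -> 13 -> 9 -> 12 -> 23 -> None


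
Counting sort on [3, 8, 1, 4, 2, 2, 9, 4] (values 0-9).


Input: [3, 8, 1, 4, 2, 2, 9, 4]
Counts: [0, 1, 2, 1, 2, 0, 0, 0, 1, 1]

Sorted: [1, 2, 2, 3, 4, 4, 8, 9]


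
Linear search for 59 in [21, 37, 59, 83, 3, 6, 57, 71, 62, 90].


i=0: 21!=59
i=1: 37!=59
i=2: 59==59 found!

Found at 2, 3 comps


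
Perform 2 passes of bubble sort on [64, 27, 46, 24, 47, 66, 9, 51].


Initial: [64, 27, 46, 24, 47, 66, 9, 51]
Pass 1: [27, 46, 24, 47, 64, 9, 51, 66] (6 swaps)
Pass 2: [27, 24, 46, 47, 9, 51, 64, 66] (3 swaps)

After 2 passes: [27, 24, 46, 47, 9, 51, 64, 66]


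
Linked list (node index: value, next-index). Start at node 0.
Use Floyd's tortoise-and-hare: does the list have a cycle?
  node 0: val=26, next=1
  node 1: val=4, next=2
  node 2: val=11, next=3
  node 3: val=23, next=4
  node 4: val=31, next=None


Floyd's tortoise (slow, +1) and hare (fast, +2):
  init: slow=0, fast=0
  step 1: slow=1, fast=2
  step 2: slow=2, fast=4
  step 3: fast -> None, no cycle

Cycle: no


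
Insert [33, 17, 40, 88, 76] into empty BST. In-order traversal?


Insert 33: root
Insert 17: L from 33
Insert 40: R from 33
Insert 88: R from 33 -> R from 40
Insert 76: R from 33 -> R from 40 -> L from 88

In-order: [17, 33, 40, 76, 88]


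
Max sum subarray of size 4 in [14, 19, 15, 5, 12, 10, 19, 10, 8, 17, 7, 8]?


[0:4]: 53
[1:5]: 51
[2:6]: 42
[3:7]: 46
[4:8]: 51
[5:9]: 47
[6:10]: 54
[7:11]: 42
[8:12]: 40

Max: 54 at [6:10]


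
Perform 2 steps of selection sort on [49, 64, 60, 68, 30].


Initial: [49, 64, 60, 68, 30]
Step 1: min=30 at 4
  Swap: [30, 64, 60, 68, 49]
Step 2: min=49 at 4
  Swap: [30, 49, 60, 68, 64]

After 2 steps: [30, 49, 60, 68, 64]


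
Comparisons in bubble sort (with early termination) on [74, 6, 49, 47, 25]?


Algorithm: bubble sort (with early termination)
Input: [74, 6, 49, 47, 25]
Sorted: [6, 25, 47, 49, 74]

10


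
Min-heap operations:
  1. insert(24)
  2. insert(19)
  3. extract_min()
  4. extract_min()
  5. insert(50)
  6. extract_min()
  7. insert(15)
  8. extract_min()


insert(24) -> [24]
insert(19) -> [19, 24]
extract_min()->19, [24]
extract_min()->24, []
insert(50) -> [50]
extract_min()->50, []
insert(15) -> [15]
extract_min()->15, []

Final heap: []


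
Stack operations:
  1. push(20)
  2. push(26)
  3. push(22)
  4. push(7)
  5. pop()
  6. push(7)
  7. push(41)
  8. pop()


push(20) -> [20]
push(26) -> [20, 26]
push(22) -> [20, 26, 22]
push(7) -> [20, 26, 22, 7]
pop()->7, [20, 26, 22]
push(7) -> [20, 26, 22, 7]
push(41) -> [20, 26, 22, 7, 41]
pop()->41, [20, 26, 22, 7]

Final stack: [20, 26, 22, 7]


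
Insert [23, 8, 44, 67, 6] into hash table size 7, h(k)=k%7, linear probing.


Insert 23: h=2 -> slot 2
Insert 8: h=1 -> slot 1
Insert 44: h=2, 1 probes -> slot 3
Insert 67: h=4 -> slot 4
Insert 6: h=6 -> slot 6

Table: [None, 8, 23, 44, 67, None, 6]


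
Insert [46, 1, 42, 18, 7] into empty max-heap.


Insert 46: [46]
Insert 1: [46, 1]
Insert 42: [46, 1, 42]
Insert 18: [46, 18, 42, 1]
Insert 7: [46, 18, 42, 1, 7]

Final heap: [46, 18, 42, 1, 7]


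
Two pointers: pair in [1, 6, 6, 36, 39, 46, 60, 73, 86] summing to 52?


lo=0(1)+hi=8(86)=87
lo=0(1)+hi=7(73)=74
lo=0(1)+hi=6(60)=61
lo=0(1)+hi=5(46)=47
lo=1(6)+hi=5(46)=52

Yes: 6+46=52


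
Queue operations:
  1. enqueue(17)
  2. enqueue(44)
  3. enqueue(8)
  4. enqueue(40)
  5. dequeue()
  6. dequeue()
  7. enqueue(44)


enqueue(17) -> [17]
enqueue(44) -> [17, 44]
enqueue(8) -> [17, 44, 8]
enqueue(40) -> [17, 44, 8, 40]
dequeue()->17, [44, 8, 40]
dequeue()->44, [8, 40]
enqueue(44) -> [8, 40, 44]

Final queue: [8, 40, 44]


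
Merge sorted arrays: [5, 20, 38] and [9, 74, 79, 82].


Take 5 from A
Take 9 from B
Take 20 from A
Take 38 from A

Merged: [5, 9, 20, 38, 74, 79, 82]


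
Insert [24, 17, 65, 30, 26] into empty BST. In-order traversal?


Insert 24: root
Insert 17: L from 24
Insert 65: R from 24
Insert 30: R from 24 -> L from 65
Insert 26: R from 24 -> L from 65 -> L from 30

In-order: [17, 24, 26, 30, 65]


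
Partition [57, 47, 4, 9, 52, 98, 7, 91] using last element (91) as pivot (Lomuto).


Pivot: 91
  57 <= 91: advance i (no swap)
  47 <= 91: advance i (no swap)
  4 <= 91: advance i (no swap)
  9 <= 91: advance i (no swap)
  52 <= 91: advance i (no swap)
  7 <= 91: swap -> [57, 47, 4, 9, 52, 7, 98, 91]
Place pivot at 6: [57, 47, 4, 9, 52, 7, 91, 98]

Partitioned: [57, 47, 4, 9, 52, 7, 91, 98]


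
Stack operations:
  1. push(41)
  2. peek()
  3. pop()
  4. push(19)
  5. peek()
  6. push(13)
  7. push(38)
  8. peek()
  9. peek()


push(41) -> [41]
peek()->41
pop()->41, []
push(19) -> [19]
peek()->19
push(13) -> [19, 13]
push(38) -> [19, 13, 38]
peek()->38
peek()->38

Final stack: [19, 13, 38]


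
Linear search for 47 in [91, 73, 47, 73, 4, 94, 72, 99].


i=0: 91!=47
i=1: 73!=47
i=2: 47==47 found!

Found at 2, 3 comps


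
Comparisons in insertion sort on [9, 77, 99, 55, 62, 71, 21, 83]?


Algorithm: insertion sort
Input: [9, 77, 99, 55, 62, 71, 21, 83]
Sorted: [9, 21, 55, 62, 71, 77, 83, 99]

19


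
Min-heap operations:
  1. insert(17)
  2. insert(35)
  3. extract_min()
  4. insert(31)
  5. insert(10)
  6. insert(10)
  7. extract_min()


insert(17) -> [17]
insert(35) -> [17, 35]
extract_min()->17, [35]
insert(31) -> [31, 35]
insert(10) -> [10, 35, 31]
insert(10) -> [10, 10, 31, 35]
extract_min()->10, [10, 35, 31]

Final heap: [10, 35, 31]


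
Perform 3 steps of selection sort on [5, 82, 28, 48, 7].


Initial: [5, 82, 28, 48, 7]
Step 1: min=5 at 0
  Swap: [5, 82, 28, 48, 7]
Step 2: min=7 at 4
  Swap: [5, 7, 28, 48, 82]
Step 3: min=28 at 2
  Swap: [5, 7, 28, 48, 82]

After 3 steps: [5, 7, 28, 48, 82]


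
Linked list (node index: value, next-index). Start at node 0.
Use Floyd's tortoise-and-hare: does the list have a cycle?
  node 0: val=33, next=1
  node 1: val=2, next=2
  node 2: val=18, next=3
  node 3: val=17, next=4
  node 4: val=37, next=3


Floyd's tortoise (slow, +1) and hare (fast, +2):
  init: slow=0, fast=0
  step 1: slow=1, fast=2
  step 2: slow=2, fast=4
  step 3: slow=3, fast=4
  step 4: slow=4, fast=4
  slow == fast at node 4: cycle detected

Cycle: yes


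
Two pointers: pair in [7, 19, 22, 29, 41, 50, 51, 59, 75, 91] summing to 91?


lo=0(7)+hi=9(91)=98
lo=0(7)+hi=8(75)=82
lo=1(19)+hi=8(75)=94
lo=1(19)+hi=7(59)=78
lo=2(22)+hi=7(59)=81
lo=3(29)+hi=7(59)=88
lo=4(41)+hi=7(59)=100
lo=4(41)+hi=6(51)=92
lo=4(41)+hi=5(50)=91

Yes: 41+50=91


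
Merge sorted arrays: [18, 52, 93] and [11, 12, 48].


Take 11 from B
Take 12 from B
Take 18 from A
Take 48 from B

Merged: [11, 12, 18, 48, 52, 93]


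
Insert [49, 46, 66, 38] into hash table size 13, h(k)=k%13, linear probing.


Insert 49: h=10 -> slot 10
Insert 46: h=7 -> slot 7
Insert 66: h=1 -> slot 1
Insert 38: h=12 -> slot 12

Table: [None, 66, None, None, None, None, None, 46, None, None, 49, None, 38]


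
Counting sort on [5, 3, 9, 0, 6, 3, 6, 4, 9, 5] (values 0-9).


Input: [5, 3, 9, 0, 6, 3, 6, 4, 9, 5]
Counts: [1, 0, 0, 2, 1, 2, 2, 0, 0, 2]

Sorted: [0, 3, 3, 4, 5, 5, 6, 6, 9, 9]


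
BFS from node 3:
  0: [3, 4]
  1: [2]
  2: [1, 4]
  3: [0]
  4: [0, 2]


Visit 3, enqueue [0]
Visit 0, enqueue [4]
Visit 4, enqueue [2]
Visit 2, enqueue [1]
Visit 1, enqueue []

BFS order: [3, 0, 4, 2, 1]


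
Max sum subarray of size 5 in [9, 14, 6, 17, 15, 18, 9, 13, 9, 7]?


[0:5]: 61
[1:6]: 70
[2:7]: 65
[3:8]: 72
[4:9]: 64
[5:10]: 56

Max: 72 at [3:8]


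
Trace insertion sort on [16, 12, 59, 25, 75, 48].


Initial: [16, 12, 59, 25, 75, 48]
Insert 12: [12, 16, 59, 25, 75, 48]
Insert 59: [12, 16, 59, 25, 75, 48]
Insert 25: [12, 16, 25, 59, 75, 48]
Insert 75: [12, 16, 25, 59, 75, 48]
Insert 48: [12, 16, 25, 48, 59, 75]

Sorted: [12, 16, 25, 48, 59, 75]


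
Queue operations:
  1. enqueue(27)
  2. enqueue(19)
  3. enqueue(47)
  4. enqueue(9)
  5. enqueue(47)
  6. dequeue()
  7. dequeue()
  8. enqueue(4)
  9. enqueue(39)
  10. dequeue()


enqueue(27) -> [27]
enqueue(19) -> [27, 19]
enqueue(47) -> [27, 19, 47]
enqueue(9) -> [27, 19, 47, 9]
enqueue(47) -> [27, 19, 47, 9, 47]
dequeue()->27, [19, 47, 9, 47]
dequeue()->19, [47, 9, 47]
enqueue(4) -> [47, 9, 47, 4]
enqueue(39) -> [47, 9, 47, 4, 39]
dequeue()->47, [9, 47, 4, 39]

Final queue: [9, 47, 4, 39]


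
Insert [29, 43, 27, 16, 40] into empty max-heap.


Insert 29: [29]
Insert 43: [43, 29]
Insert 27: [43, 29, 27]
Insert 16: [43, 29, 27, 16]
Insert 40: [43, 40, 27, 16, 29]

Final heap: [43, 40, 27, 16, 29]


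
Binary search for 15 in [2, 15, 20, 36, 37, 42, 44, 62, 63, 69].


Step 1: lo=0, hi=9, mid=4, val=37
Step 2: lo=0, hi=3, mid=1, val=15

Found at index 1


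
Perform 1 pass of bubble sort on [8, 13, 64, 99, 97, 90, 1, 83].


Initial: [8, 13, 64, 99, 97, 90, 1, 83]
Pass 1: [8, 13, 64, 97, 90, 1, 83, 99] (4 swaps)

After 1 pass: [8, 13, 64, 97, 90, 1, 83, 99]


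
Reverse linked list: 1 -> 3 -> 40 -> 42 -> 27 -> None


Step 1: curr=1, set curr.next=prev(None) | reversed so far: 1
Step 2: curr=3, set curr.next=prev(1) | reversed so far: 3 -> 1
Step 3: curr=40, set curr.next=prev(3) | reversed so far: 40 -> 3 -> 1
Step 4: curr=42, set curr.next=prev(40) | reversed so far: 42 -> 40 -> 3 -> 1
Step 5: curr=27, set curr.next=prev(42) | reversed so far: 27 -> 42 -> 40 -> 3 -> 1

27 -> 42 -> 40 -> 3 -> 1 -> None


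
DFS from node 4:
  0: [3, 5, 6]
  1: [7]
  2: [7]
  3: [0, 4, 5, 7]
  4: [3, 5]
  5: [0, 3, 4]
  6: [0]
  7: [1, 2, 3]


Visit 4, push [5, 3]
Visit 3, push [7, 5, 0]
Visit 0, push [6, 5]
Visit 5, push []
Visit 6, push []
Visit 7, push [2, 1]
Visit 1, push []
Visit 2, push []

DFS order: [4, 3, 0, 5, 6, 7, 1, 2]


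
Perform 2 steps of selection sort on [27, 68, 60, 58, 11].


Initial: [27, 68, 60, 58, 11]
Step 1: min=11 at 4
  Swap: [11, 68, 60, 58, 27]
Step 2: min=27 at 4
  Swap: [11, 27, 60, 58, 68]

After 2 steps: [11, 27, 60, 58, 68]


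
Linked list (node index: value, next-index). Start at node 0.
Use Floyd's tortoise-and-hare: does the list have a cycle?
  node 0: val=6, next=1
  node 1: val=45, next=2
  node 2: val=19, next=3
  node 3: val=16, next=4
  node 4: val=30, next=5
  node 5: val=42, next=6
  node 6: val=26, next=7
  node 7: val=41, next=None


Floyd's tortoise (slow, +1) and hare (fast, +2):
  init: slow=0, fast=0
  step 1: slow=1, fast=2
  step 2: slow=2, fast=4
  step 3: slow=3, fast=6
  step 4: fast 6->7->None, no cycle

Cycle: no


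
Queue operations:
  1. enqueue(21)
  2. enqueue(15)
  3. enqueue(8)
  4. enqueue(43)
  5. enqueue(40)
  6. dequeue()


enqueue(21) -> [21]
enqueue(15) -> [21, 15]
enqueue(8) -> [21, 15, 8]
enqueue(43) -> [21, 15, 8, 43]
enqueue(40) -> [21, 15, 8, 43, 40]
dequeue()->21, [15, 8, 43, 40]

Final queue: [15, 8, 43, 40]


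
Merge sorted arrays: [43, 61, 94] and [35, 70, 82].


Take 35 from B
Take 43 from A
Take 61 from A
Take 70 from B
Take 82 from B

Merged: [35, 43, 61, 70, 82, 94]


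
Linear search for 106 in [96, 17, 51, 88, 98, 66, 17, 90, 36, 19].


i=0: 96!=106
i=1: 17!=106
i=2: 51!=106
i=3: 88!=106
i=4: 98!=106
i=5: 66!=106
i=6: 17!=106
i=7: 90!=106
i=8: 36!=106
i=9: 19!=106

Not found, 10 comps


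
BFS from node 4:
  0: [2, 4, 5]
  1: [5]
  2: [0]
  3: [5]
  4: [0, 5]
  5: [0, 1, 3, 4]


Visit 4, enqueue [0, 5]
Visit 0, enqueue [2]
Visit 5, enqueue [1, 3]
Visit 2, enqueue []
Visit 1, enqueue []
Visit 3, enqueue []

BFS order: [4, 0, 5, 2, 1, 3]


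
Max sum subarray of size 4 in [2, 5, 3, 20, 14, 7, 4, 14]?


[0:4]: 30
[1:5]: 42
[2:6]: 44
[3:7]: 45
[4:8]: 39

Max: 45 at [3:7]


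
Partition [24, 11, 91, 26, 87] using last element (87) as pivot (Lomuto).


Pivot: 87
  24 <= 87: advance i (no swap)
  11 <= 87: advance i (no swap)
  26 <= 87: swap -> [24, 11, 26, 91, 87]
Place pivot at 3: [24, 11, 26, 87, 91]

Partitioned: [24, 11, 26, 87, 91]


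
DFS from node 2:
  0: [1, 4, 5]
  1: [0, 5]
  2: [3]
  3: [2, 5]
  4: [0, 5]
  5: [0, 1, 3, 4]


Visit 2, push [3]
Visit 3, push [5]
Visit 5, push [4, 1, 0]
Visit 0, push [4, 1]
Visit 1, push []
Visit 4, push []

DFS order: [2, 3, 5, 0, 1, 4]


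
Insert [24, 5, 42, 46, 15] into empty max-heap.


Insert 24: [24]
Insert 5: [24, 5]
Insert 42: [42, 5, 24]
Insert 46: [46, 42, 24, 5]
Insert 15: [46, 42, 24, 5, 15]

Final heap: [46, 42, 24, 5, 15]


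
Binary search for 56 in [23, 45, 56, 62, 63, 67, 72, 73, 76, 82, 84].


Step 1: lo=0, hi=10, mid=5, val=67
Step 2: lo=0, hi=4, mid=2, val=56

Found at index 2


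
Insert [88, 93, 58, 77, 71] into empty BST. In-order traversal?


Insert 88: root
Insert 93: R from 88
Insert 58: L from 88
Insert 77: L from 88 -> R from 58
Insert 71: L from 88 -> R from 58 -> L from 77

In-order: [58, 71, 77, 88, 93]


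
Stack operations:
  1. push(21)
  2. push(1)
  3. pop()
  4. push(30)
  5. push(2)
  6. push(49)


push(21) -> [21]
push(1) -> [21, 1]
pop()->1, [21]
push(30) -> [21, 30]
push(2) -> [21, 30, 2]
push(49) -> [21, 30, 2, 49]

Final stack: [21, 30, 2, 49]


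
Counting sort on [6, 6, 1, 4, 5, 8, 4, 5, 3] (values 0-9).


Input: [6, 6, 1, 4, 5, 8, 4, 5, 3]
Counts: [0, 1, 0, 1, 2, 2, 2, 0, 1, 0]

Sorted: [1, 3, 4, 4, 5, 5, 6, 6, 8]


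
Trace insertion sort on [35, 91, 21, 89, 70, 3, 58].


Initial: [35, 91, 21, 89, 70, 3, 58]
Insert 91: [35, 91, 21, 89, 70, 3, 58]
Insert 21: [21, 35, 91, 89, 70, 3, 58]
Insert 89: [21, 35, 89, 91, 70, 3, 58]
Insert 70: [21, 35, 70, 89, 91, 3, 58]
Insert 3: [3, 21, 35, 70, 89, 91, 58]
Insert 58: [3, 21, 35, 58, 70, 89, 91]

Sorted: [3, 21, 35, 58, 70, 89, 91]


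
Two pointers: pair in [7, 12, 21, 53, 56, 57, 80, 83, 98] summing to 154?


lo=0(7)+hi=8(98)=105
lo=1(12)+hi=8(98)=110
lo=2(21)+hi=8(98)=119
lo=3(53)+hi=8(98)=151
lo=4(56)+hi=8(98)=154

Yes: 56+98=154


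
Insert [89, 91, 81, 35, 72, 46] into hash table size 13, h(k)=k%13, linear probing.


Insert 89: h=11 -> slot 11
Insert 91: h=0 -> slot 0
Insert 81: h=3 -> slot 3
Insert 35: h=9 -> slot 9
Insert 72: h=7 -> slot 7
Insert 46: h=7, 1 probes -> slot 8

Table: [91, None, None, 81, None, None, None, 72, 46, 35, None, 89, None]


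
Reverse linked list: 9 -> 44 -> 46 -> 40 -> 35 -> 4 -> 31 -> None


Step 1: curr=9, set curr.next=prev(None) | reversed so far: 9
Step 2: curr=44, set curr.next=prev(9) | reversed so far: 44 -> 9
Step 3: curr=46, set curr.next=prev(44) | reversed so far: 46 -> 44 -> 9
Step 4: curr=40, set curr.next=prev(46) | reversed so far: 40 -> 46 -> 44 -> 9
Step 5: curr=35, set curr.next=prev(40) | reversed so far: 35 -> 40 -> 46 -> 44 -> 9
Step 6: curr=4, set curr.next=prev(35) | reversed so far: 4 -> 35 -> 40 -> 46 -> 44 -> 9
Step 7: curr=31, set curr.next=prev(4) | reversed so far: 31 -> 4 -> 35 -> 40 -> 46 -> 44 -> 9

31 -> 4 -> 35 -> 40 -> 46 -> 44 -> 9 -> None


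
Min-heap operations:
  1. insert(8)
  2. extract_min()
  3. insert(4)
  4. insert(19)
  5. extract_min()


insert(8) -> [8]
extract_min()->8, []
insert(4) -> [4]
insert(19) -> [4, 19]
extract_min()->4, [19]

Final heap: [19]


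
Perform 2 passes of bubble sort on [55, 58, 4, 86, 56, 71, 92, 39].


Initial: [55, 58, 4, 86, 56, 71, 92, 39]
Pass 1: [55, 4, 58, 56, 71, 86, 39, 92] (4 swaps)
Pass 2: [4, 55, 56, 58, 71, 39, 86, 92] (3 swaps)

After 2 passes: [4, 55, 56, 58, 71, 39, 86, 92]


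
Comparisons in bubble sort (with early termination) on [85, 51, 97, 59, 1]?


Algorithm: bubble sort (with early termination)
Input: [85, 51, 97, 59, 1]
Sorted: [1, 51, 59, 85, 97]

10


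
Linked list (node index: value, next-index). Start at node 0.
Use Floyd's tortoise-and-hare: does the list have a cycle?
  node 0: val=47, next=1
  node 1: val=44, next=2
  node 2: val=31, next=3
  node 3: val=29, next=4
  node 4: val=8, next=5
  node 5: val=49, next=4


Floyd's tortoise (slow, +1) and hare (fast, +2):
  init: slow=0, fast=0
  step 1: slow=1, fast=2
  step 2: slow=2, fast=4
  step 3: slow=3, fast=4
  step 4: slow=4, fast=4
  slow == fast at node 4: cycle detected

Cycle: yes


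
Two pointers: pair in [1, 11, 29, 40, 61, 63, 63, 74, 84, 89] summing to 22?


lo=0(1)+hi=9(89)=90
lo=0(1)+hi=8(84)=85
lo=0(1)+hi=7(74)=75
lo=0(1)+hi=6(63)=64
lo=0(1)+hi=5(63)=64
lo=0(1)+hi=4(61)=62
lo=0(1)+hi=3(40)=41
lo=0(1)+hi=2(29)=30
lo=0(1)+hi=1(11)=12

No pair found


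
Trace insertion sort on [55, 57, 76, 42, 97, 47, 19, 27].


Initial: [55, 57, 76, 42, 97, 47, 19, 27]
Insert 57: [55, 57, 76, 42, 97, 47, 19, 27]
Insert 76: [55, 57, 76, 42, 97, 47, 19, 27]
Insert 42: [42, 55, 57, 76, 97, 47, 19, 27]
Insert 97: [42, 55, 57, 76, 97, 47, 19, 27]
Insert 47: [42, 47, 55, 57, 76, 97, 19, 27]
Insert 19: [19, 42, 47, 55, 57, 76, 97, 27]
Insert 27: [19, 27, 42, 47, 55, 57, 76, 97]

Sorted: [19, 27, 42, 47, 55, 57, 76, 97]


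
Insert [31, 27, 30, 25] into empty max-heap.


Insert 31: [31]
Insert 27: [31, 27]
Insert 30: [31, 27, 30]
Insert 25: [31, 27, 30, 25]

Final heap: [31, 27, 30, 25]


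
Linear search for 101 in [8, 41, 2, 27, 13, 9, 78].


i=0: 8!=101
i=1: 41!=101
i=2: 2!=101
i=3: 27!=101
i=4: 13!=101
i=5: 9!=101
i=6: 78!=101

Not found, 7 comps


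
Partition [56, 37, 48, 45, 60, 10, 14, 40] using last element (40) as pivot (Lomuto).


Pivot: 40
  37 <= 40: swap -> [37, 56, 48, 45, 60, 10, 14, 40]
  10 <= 40: swap -> [37, 10, 48, 45, 60, 56, 14, 40]
  14 <= 40: swap -> [37, 10, 14, 45, 60, 56, 48, 40]
Place pivot at 3: [37, 10, 14, 40, 60, 56, 48, 45]

Partitioned: [37, 10, 14, 40, 60, 56, 48, 45]


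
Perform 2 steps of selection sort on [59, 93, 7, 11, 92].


Initial: [59, 93, 7, 11, 92]
Step 1: min=7 at 2
  Swap: [7, 93, 59, 11, 92]
Step 2: min=11 at 3
  Swap: [7, 11, 59, 93, 92]

After 2 steps: [7, 11, 59, 93, 92]


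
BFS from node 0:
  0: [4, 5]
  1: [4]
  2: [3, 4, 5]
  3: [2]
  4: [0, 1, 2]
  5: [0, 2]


Visit 0, enqueue [4, 5]
Visit 4, enqueue [1, 2]
Visit 5, enqueue []
Visit 1, enqueue []
Visit 2, enqueue [3]
Visit 3, enqueue []

BFS order: [0, 4, 5, 1, 2, 3]


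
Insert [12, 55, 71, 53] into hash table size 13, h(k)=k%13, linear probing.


Insert 12: h=12 -> slot 12
Insert 55: h=3 -> slot 3
Insert 71: h=6 -> slot 6
Insert 53: h=1 -> slot 1

Table: [None, 53, None, 55, None, None, 71, None, None, None, None, None, 12]


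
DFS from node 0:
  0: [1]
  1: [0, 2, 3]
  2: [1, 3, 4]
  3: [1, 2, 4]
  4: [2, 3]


Visit 0, push [1]
Visit 1, push [3, 2]
Visit 2, push [4, 3]
Visit 3, push [4]
Visit 4, push []

DFS order: [0, 1, 2, 3, 4]


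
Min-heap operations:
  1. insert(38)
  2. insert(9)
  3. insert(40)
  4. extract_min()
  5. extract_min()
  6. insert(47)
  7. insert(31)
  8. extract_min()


insert(38) -> [38]
insert(9) -> [9, 38]
insert(40) -> [9, 38, 40]
extract_min()->9, [38, 40]
extract_min()->38, [40]
insert(47) -> [40, 47]
insert(31) -> [31, 47, 40]
extract_min()->31, [40, 47]

Final heap: [40, 47]


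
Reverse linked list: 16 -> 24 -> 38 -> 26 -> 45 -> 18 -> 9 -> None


Step 1: curr=16, set curr.next=prev(None) | reversed so far: 16
Step 2: curr=24, set curr.next=prev(16) | reversed so far: 24 -> 16
Step 3: curr=38, set curr.next=prev(24) | reversed so far: 38 -> 24 -> 16
Step 4: curr=26, set curr.next=prev(38) | reversed so far: 26 -> 38 -> 24 -> 16
Step 5: curr=45, set curr.next=prev(26) | reversed so far: 45 -> 26 -> 38 -> 24 -> 16
Step 6: curr=18, set curr.next=prev(45) | reversed so far: 18 -> 45 -> 26 -> 38 -> 24 -> 16
Step 7: curr=9, set curr.next=prev(18) | reversed so far: 9 -> 18 -> 45 -> 26 -> 38 -> 24 -> 16

9 -> 18 -> 45 -> 26 -> 38 -> 24 -> 16 -> None


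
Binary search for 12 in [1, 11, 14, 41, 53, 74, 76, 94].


Step 1: lo=0, hi=7, mid=3, val=41
Step 2: lo=0, hi=2, mid=1, val=11
Step 3: lo=2, hi=2, mid=2, val=14

Not found


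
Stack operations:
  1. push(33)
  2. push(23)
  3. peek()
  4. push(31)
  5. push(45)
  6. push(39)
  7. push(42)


push(33) -> [33]
push(23) -> [33, 23]
peek()->23
push(31) -> [33, 23, 31]
push(45) -> [33, 23, 31, 45]
push(39) -> [33, 23, 31, 45, 39]
push(42) -> [33, 23, 31, 45, 39, 42]

Final stack: [33, 23, 31, 45, 39, 42]


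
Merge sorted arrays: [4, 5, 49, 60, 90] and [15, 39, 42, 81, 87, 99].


Take 4 from A
Take 5 from A
Take 15 from B
Take 39 from B
Take 42 from B
Take 49 from A
Take 60 from A
Take 81 from B
Take 87 from B
Take 90 from A

Merged: [4, 5, 15, 39, 42, 49, 60, 81, 87, 90, 99]


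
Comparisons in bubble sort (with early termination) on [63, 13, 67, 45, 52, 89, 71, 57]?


Algorithm: bubble sort (with early termination)
Input: [63, 13, 67, 45, 52, 89, 71, 57]
Sorted: [13, 45, 52, 57, 63, 67, 71, 89]

25


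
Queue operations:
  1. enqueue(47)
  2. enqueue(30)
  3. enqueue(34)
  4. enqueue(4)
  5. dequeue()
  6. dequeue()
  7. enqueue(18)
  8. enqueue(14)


enqueue(47) -> [47]
enqueue(30) -> [47, 30]
enqueue(34) -> [47, 30, 34]
enqueue(4) -> [47, 30, 34, 4]
dequeue()->47, [30, 34, 4]
dequeue()->30, [34, 4]
enqueue(18) -> [34, 4, 18]
enqueue(14) -> [34, 4, 18, 14]

Final queue: [34, 4, 18, 14]


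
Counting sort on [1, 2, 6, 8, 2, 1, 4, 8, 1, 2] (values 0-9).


Input: [1, 2, 6, 8, 2, 1, 4, 8, 1, 2]
Counts: [0, 3, 3, 0, 1, 0, 1, 0, 2, 0]

Sorted: [1, 1, 1, 2, 2, 2, 4, 6, 8, 8]


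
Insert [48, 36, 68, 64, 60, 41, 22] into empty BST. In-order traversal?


Insert 48: root
Insert 36: L from 48
Insert 68: R from 48
Insert 64: R from 48 -> L from 68
Insert 60: R from 48 -> L from 68 -> L from 64
Insert 41: L from 48 -> R from 36
Insert 22: L from 48 -> L from 36

In-order: [22, 36, 41, 48, 60, 64, 68]


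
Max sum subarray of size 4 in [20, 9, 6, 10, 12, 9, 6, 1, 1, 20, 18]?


[0:4]: 45
[1:5]: 37
[2:6]: 37
[3:7]: 37
[4:8]: 28
[5:9]: 17
[6:10]: 28
[7:11]: 40

Max: 45 at [0:4]


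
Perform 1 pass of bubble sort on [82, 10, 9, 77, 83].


Initial: [82, 10, 9, 77, 83]
Pass 1: [10, 9, 77, 82, 83] (3 swaps)

After 1 pass: [10, 9, 77, 82, 83]


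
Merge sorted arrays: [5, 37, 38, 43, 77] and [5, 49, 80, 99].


Take 5 from A
Take 5 from B
Take 37 from A
Take 38 from A
Take 43 from A
Take 49 from B
Take 77 from A

Merged: [5, 5, 37, 38, 43, 49, 77, 80, 99]


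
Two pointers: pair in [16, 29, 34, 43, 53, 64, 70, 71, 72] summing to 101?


lo=0(16)+hi=8(72)=88
lo=1(29)+hi=8(72)=101

Yes: 29+72=101


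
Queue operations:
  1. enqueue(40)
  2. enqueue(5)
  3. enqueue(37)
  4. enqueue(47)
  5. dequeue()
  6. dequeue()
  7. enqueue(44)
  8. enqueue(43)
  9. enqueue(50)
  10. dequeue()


enqueue(40) -> [40]
enqueue(5) -> [40, 5]
enqueue(37) -> [40, 5, 37]
enqueue(47) -> [40, 5, 37, 47]
dequeue()->40, [5, 37, 47]
dequeue()->5, [37, 47]
enqueue(44) -> [37, 47, 44]
enqueue(43) -> [37, 47, 44, 43]
enqueue(50) -> [37, 47, 44, 43, 50]
dequeue()->37, [47, 44, 43, 50]

Final queue: [47, 44, 43, 50]


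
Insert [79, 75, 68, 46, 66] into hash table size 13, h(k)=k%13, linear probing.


Insert 79: h=1 -> slot 1
Insert 75: h=10 -> slot 10
Insert 68: h=3 -> slot 3
Insert 46: h=7 -> slot 7
Insert 66: h=1, 1 probes -> slot 2

Table: [None, 79, 66, 68, None, None, None, 46, None, None, 75, None, None]


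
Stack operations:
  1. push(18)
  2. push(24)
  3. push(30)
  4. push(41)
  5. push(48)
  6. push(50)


push(18) -> [18]
push(24) -> [18, 24]
push(30) -> [18, 24, 30]
push(41) -> [18, 24, 30, 41]
push(48) -> [18, 24, 30, 41, 48]
push(50) -> [18, 24, 30, 41, 48, 50]

Final stack: [18, 24, 30, 41, 48, 50]


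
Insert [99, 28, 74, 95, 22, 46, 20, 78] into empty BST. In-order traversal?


Insert 99: root
Insert 28: L from 99
Insert 74: L from 99 -> R from 28
Insert 95: L from 99 -> R from 28 -> R from 74
Insert 22: L from 99 -> L from 28
Insert 46: L from 99 -> R from 28 -> L from 74
Insert 20: L from 99 -> L from 28 -> L from 22
Insert 78: L from 99 -> R from 28 -> R from 74 -> L from 95

In-order: [20, 22, 28, 46, 74, 78, 95, 99]


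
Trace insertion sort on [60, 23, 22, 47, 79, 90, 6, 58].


Initial: [60, 23, 22, 47, 79, 90, 6, 58]
Insert 23: [23, 60, 22, 47, 79, 90, 6, 58]
Insert 22: [22, 23, 60, 47, 79, 90, 6, 58]
Insert 47: [22, 23, 47, 60, 79, 90, 6, 58]
Insert 79: [22, 23, 47, 60, 79, 90, 6, 58]
Insert 90: [22, 23, 47, 60, 79, 90, 6, 58]
Insert 6: [6, 22, 23, 47, 60, 79, 90, 58]
Insert 58: [6, 22, 23, 47, 58, 60, 79, 90]

Sorted: [6, 22, 23, 47, 58, 60, 79, 90]


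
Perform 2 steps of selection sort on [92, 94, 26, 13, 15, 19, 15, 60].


Initial: [92, 94, 26, 13, 15, 19, 15, 60]
Step 1: min=13 at 3
  Swap: [13, 94, 26, 92, 15, 19, 15, 60]
Step 2: min=15 at 4
  Swap: [13, 15, 26, 92, 94, 19, 15, 60]

After 2 steps: [13, 15, 26, 92, 94, 19, 15, 60]


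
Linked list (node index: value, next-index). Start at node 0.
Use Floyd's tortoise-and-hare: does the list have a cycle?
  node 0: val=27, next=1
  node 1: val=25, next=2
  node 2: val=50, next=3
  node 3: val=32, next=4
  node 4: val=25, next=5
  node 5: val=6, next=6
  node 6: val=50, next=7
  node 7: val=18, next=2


Floyd's tortoise (slow, +1) and hare (fast, +2):
  init: slow=0, fast=0
  step 1: slow=1, fast=2
  step 2: slow=2, fast=4
  step 3: slow=3, fast=6
  step 4: slow=4, fast=2
  step 5: slow=5, fast=4
  step 6: slow=6, fast=6
  slow == fast at node 6: cycle detected

Cycle: yes


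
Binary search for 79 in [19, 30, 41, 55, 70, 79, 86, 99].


Step 1: lo=0, hi=7, mid=3, val=55
Step 2: lo=4, hi=7, mid=5, val=79

Found at index 5


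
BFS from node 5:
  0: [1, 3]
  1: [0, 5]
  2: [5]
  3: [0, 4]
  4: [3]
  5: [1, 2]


Visit 5, enqueue [1, 2]
Visit 1, enqueue [0]
Visit 2, enqueue []
Visit 0, enqueue [3]
Visit 3, enqueue [4]
Visit 4, enqueue []

BFS order: [5, 1, 2, 0, 3, 4]


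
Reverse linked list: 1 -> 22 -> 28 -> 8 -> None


Step 1: curr=1, set curr.next=prev(None) | reversed so far: 1
Step 2: curr=22, set curr.next=prev(1) | reversed so far: 22 -> 1
Step 3: curr=28, set curr.next=prev(22) | reversed so far: 28 -> 22 -> 1
Step 4: curr=8, set curr.next=prev(28) | reversed so far: 8 -> 28 -> 22 -> 1

8 -> 28 -> 22 -> 1 -> None


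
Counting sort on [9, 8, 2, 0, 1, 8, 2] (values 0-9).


Input: [9, 8, 2, 0, 1, 8, 2]
Counts: [1, 1, 2, 0, 0, 0, 0, 0, 2, 1]

Sorted: [0, 1, 2, 2, 8, 8, 9]


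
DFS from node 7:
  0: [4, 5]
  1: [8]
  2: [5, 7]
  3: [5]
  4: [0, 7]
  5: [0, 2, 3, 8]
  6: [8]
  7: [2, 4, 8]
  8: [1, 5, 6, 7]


Visit 7, push [8, 4, 2]
Visit 2, push [5]
Visit 5, push [8, 3, 0]
Visit 0, push [4]
Visit 4, push []
Visit 3, push []
Visit 8, push [6, 1]
Visit 1, push []
Visit 6, push []

DFS order: [7, 2, 5, 0, 4, 3, 8, 1, 6]


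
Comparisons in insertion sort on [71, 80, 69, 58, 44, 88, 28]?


Algorithm: insertion sort
Input: [71, 80, 69, 58, 44, 88, 28]
Sorted: [28, 44, 58, 69, 71, 80, 88]

17


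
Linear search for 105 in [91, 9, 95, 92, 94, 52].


i=0: 91!=105
i=1: 9!=105
i=2: 95!=105
i=3: 92!=105
i=4: 94!=105
i=5: 52!=105

Not found, 6 comps


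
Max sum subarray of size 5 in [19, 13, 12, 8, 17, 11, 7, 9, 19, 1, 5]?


[0:5]: 69
[1:6]: 61
[2:7]: 55
[3:8]: 52
[4:9]: 63
[5:10]: 47
[6:11]: 41

Max: 69 at [0:5]


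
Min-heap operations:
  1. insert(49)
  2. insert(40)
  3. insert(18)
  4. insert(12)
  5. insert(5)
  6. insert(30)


insert(49) -> [49]
insert(40) -> [40, 49]
insert(18) -> [18, 49, 40]
insert(12) -> [12, 18, 40, 49]
insert(5) -> [5, 12, 40, 49, 18]
insert(30) -> [5, 12, 30, 49, 18, 40]

Final heap: [5, 12, 30, 49, 18, 40]


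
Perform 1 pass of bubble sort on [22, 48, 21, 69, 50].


Initial: [22, 48, 21, 69, 50]
Pass 1: [22, 21, 48, 50, 69] (2 swaps)

After 1 pass: [22, 21, 48, 50, 69]


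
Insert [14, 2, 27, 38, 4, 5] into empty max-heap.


Insert 14: [14]
Insert 2: [14, 2]
Insert 27: [27, 2, 14]
Insert 38: [38, 27, 14, 2]
Insert 4: [38, 27, 14, 2, 4]
Insert 5: [38, 27, 14, 2, 4, 5]

Final heap: [38, 27, 14, 2, 4, 5]


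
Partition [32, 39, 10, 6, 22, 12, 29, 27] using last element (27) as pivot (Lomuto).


Pivot: 27
  10 <= 27: swap -> [10, 39, 32, 6, 22, 12, 29, 27]
  6 <= 27: swap -> [10, 6, 32, 39, 22, 12, 29, 27]
  22 <= 27: swap -> [10, 6, 22, 39, 32, 12, 29, 27]
  12 <= 27: swap -> [10, 6, 22, 12, 32, 39, 29, 27]
Place pivot at 4: [10, 6, 22, 12, 27, 39, 29, 32]

Partitioned: [10, 6, 22, 12, 27, 39, 29, 32]


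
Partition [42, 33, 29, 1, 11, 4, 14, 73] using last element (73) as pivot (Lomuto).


Pivot: 73
  42 <= 73: advance i (no swap)
  33 <= 73: advance i (no swap)
  29 <= 73: advance i (no swap)
  1 <= 73: advance i (no swap)
  11 <= 73: advance i (no swap)
  4 <= 73: advance i (no swap)
  14 <= 73: advance i (no swap)
Place pivot at 7: [42, 33, 29, 1, 11, 4, 14, 73]

Partitioned: [42, 33, 29, 1, 11, 4, 14, 73]


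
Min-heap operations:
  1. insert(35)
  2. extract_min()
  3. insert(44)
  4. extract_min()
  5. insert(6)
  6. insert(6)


insert(35) -> [35]
extract_min()->35, []
insert(44) -> [44]
extract_min()->44, []
insert(6) -> [6]
insert(6) -> [6, 6]

Final heap: [6, 6]


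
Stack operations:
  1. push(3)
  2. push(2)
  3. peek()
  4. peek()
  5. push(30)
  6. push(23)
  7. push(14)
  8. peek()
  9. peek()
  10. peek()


push(3) -> [3]
push(2) -> [3, 2]
peek()->2
peek()->2
push(30) -> [3, 2, 30]
push(23) -> [3, 2, 30, 23]
push(14) -> [3, 2, 30, 23, 14]
peek()->14
peek()->14
peek()->14

Final stack: [3, 2, 30, 23, 14]


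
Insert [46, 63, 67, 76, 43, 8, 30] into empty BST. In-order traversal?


Insert 46: root
Insert 63: R from 46
Insert 67: R from 46 -> R from 63
Insert 76: R from 46 -> R from 63 -> R from 67
Insert 43: L from 46
Insert 8: L from 46 -> L from 43
Insert 30: L from 46 -> L from 43 -> R from 8

In-order: [8, 30, 43, 46, 63, 67, 76]


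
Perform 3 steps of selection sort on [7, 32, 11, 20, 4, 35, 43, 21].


Initial: [7, 32, 11, 20, 4, 35, 43, 21]
Step 1: min=4 at 4
  Swap: [4, 32, 11, 20, 7, 35, 43, 21]
Step 2: min=7 at 4
  Swap: [4, 7, 11, 20, 32, 35, 43, 21]
Step 3: min=11 at 2
  Swap: [4, 7, 11, 20, 32, 35, 43, 21]

After 3 steps: [4, 7, 11, 20, 32, 35, 43, 21]


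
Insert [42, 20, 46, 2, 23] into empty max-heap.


Insert 42: [42]
Insert 20: [42, 20]
Insert 46: [46, 20, 42]
Insert 2: [46, 20, 42, 2]
Insert 23: [46, 23, 42, 2, 20]

Final heap: [46, 23, 42, 2, 20]


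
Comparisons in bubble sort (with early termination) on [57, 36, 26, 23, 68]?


Algorithm: bubble sort (with early termination)
Input: [57, 36, 26, 23, 68]
Sorted: [23, 26, 36, 57, 68]

10


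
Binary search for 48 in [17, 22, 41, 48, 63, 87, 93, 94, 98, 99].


Step 1: lo=0, hi=9, mid=4, val=63
Step 2: lo=0, hi=3, mid=1, val=22
Step 3: lo=2, hi=3, mid=2, val=41
Step 4: lo=3, hi=3, mid=3, val=48

Found at index 3


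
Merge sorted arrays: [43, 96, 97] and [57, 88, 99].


Take 43 from A
Take 57 from B
Take 88 from B
Take 96 from A
Take 97 from A

Merged: [43, 57, 88, 96, 97, 99]


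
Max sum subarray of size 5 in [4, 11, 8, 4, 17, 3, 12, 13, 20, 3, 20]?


[0:5]: 44
[1:6]: 43
[2:7]: 44
[3:8]: 49
[4:9]: 65
[5:10]: 51
[6:11]: 68

Max: 68 at [6:11]


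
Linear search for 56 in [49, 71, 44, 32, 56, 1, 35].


i=0: 49!=56
i=1: 71!=56
i=2: 44!=56
i=3: 32!=56
i=4: 56==56 found!

Found at 4, 5 comps


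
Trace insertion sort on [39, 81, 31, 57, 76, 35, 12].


Initial: [39, 81, 31, 57, 76, 35, 12]
Insert 81: [39, 81, 31, 57, 76, 35, 12]
Insert 31: [31, 39, 81, 57, 76, 35, 12]
Insert 57: [31, 39, 57, 81, 76, 35, 12]
Insert 76: [31, 39, 57, 76, 81, 35, 12]
Insert 35: [31, 35, 39, 57, 76, 81, 12]
Insert 12: [12, 31, 35, 39, 57, 76, 81]

Sorted: [12, 31, 35, 39, 57, 76, 81]


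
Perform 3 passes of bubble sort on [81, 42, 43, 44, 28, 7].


Initial: [81, 42, 43, 44, 28, 7]
Pass 1: [42, 43, 44, 28, 7, 81] (5 swaps)
Pass 2: [42, 43, 28, 7, 44, 81] (2 swaps)
Pass 3: [42, 28, 7, 43, 44, 81] (2 swaps)

After 3 passes: [42, 28, 7, 43, 44, 81]


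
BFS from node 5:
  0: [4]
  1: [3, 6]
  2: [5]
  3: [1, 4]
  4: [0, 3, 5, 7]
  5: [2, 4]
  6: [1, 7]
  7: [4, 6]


Visit 5, enqueue [2, 4]
Visit 2, enqueue []
Visit 4, enqueue [0, 3, 7]
Visit 0, enqueue []
Visit 3, enqueue [1]
Visit 7, enqueue [6]
Visit 1, enqueue []
Visit 6, enqueue []

BFS order: [5, 2, 4, 0, 3, 7, 1, 6]


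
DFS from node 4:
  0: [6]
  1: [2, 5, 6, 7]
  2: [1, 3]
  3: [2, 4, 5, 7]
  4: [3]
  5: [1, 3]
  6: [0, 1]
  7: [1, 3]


Visit 4, push [3]
Visit 3, push [7, 5, 2]
Visit 2, push [1]
Visit 1, push [7, 6, 5]
Visit 5, push []
Visit 6, push [0]
Visit 0, push []
Visit 7, push []

DFS order: [4, 3, 2, 1, 5, 6, 0, 7]


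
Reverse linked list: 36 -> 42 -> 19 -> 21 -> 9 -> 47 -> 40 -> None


Step 1: curr=36, set curr.next=prev(None) | reversed so far: 36
Step 2: curr=42, set curr.next=prev(36) | reversed so far: 42 -> 36
Step 3: curr=19, set curr.next=prev(42) | reversed so far: 19 -> 42 -> 36
Step 4: curr=21, set curr.next=prev(19) | reversed so far: 21 -> 19 -> 42 -> 36
Step 5: curr=9, set curr.next=prev(21) | reversed so far: 9 -> 21 -> 19 -> 42 -> 36
Step 6: curr=47, set curr.next=prev(9) | reversed so far: 47 -> 9 -> 21 -> 19 -> 42 -> 36
Step 7: curr=40, set curr.next=prev(47) | reversed so far: 40 -> 47 -> 9 -> 21 -> 19 -> 42 -> 36

40 -> 47 -> 9 -> 21 -> 19 -> 42 -> 36 -> None


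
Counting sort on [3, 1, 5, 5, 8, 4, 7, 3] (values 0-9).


Input: [3, 1, 5, 5, 8, 4, 7, 3]
Counts: [0, 1, 0, 2, 1, 2, 0, 1, 1, 0]

Sorted: [1, 3, 3, 4, 5, 5, 7, 8]


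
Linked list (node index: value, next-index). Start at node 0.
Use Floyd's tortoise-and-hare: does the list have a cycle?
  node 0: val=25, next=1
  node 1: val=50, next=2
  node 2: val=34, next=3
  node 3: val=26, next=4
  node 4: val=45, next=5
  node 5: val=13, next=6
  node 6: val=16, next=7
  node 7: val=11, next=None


Floyd's tortoise (slow, +1) and hare (fast, +2):
  init: slow=0, fast=0
  step 1: slow=1, fast=2
  step 2: slow=2, fast=4
  step 3: slow=3, fast=6
  step 4: fast 6->7->None, no cycle

Cycle: no


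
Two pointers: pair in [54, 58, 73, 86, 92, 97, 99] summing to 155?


lo=0(54)+hi=6(99)=153
lo=1(58)+hi=6(99)=157
lo=1(58)+hi=5(97)=155

Yes: 58+97=155


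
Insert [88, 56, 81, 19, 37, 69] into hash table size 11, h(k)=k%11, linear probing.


Insert 88: h=0 -> slot 0
Insert 56: h=1 -> slot 1
Insert 81: h=4 -> slot 4
Insert 19: h=8 -> slot 8
Insert 37: h=4, 1 probes -> slot 5
Insert 69: h=3 -> slot 3

Table: [88, 56, None, 69, 81, 37, None, None, 19, None, None]


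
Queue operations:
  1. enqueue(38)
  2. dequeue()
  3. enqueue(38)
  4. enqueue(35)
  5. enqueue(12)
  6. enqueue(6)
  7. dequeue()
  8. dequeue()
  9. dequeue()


enqueue(38) -> [38]
dequeue()->38, []
enqueue(38) -> [38]
enqueue(35) -> [38, 35]
enqueue(12) -> [38, 35, 12]
enqueue(6) -> [38, 35, 12, 6]
dequeue()->38, [35, 12, 6]
dequeue()->35, [12, 6]
dequeue()->12, [6]

Final queue: [6]


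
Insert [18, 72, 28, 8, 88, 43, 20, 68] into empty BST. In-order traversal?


Insert 18: root
Insert 72: R from 18
Insert 28: R from 18 -> L from 72
Insert 8: L from 18
Insert 88: R from 18 -> R from 72
Insert 43: R from 18 -> L from 72 -> R from 28
Insert 20: R from 18 -> L from 72 -> L from 28
Insert 68: R from 18 -> L from 72 -> R from 28 -> R from 43

In-order: [8, 18, 20, 28, 43, 68, 72, 88]


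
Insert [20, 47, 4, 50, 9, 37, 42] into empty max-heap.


Insert 20: [20]
Insert 47: [47, 20]
Insert 4: [47, 20, 4]
Insert 50: [50, 47, 4, 20]
Insert 9: [50, 47, 4, 20, 9]
Insert 37: [50, 47, 37, 20, 9, 4]
Insert 42: [50, 47, 42, 20, 9, 4, 37]

Final heap: [50, 47, 42, 20, 9, 4, 37]


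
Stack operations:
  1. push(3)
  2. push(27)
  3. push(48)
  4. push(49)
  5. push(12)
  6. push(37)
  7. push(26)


push(3) -> [3]
push(27) -> [3, 27]
push(48) -> [3, 27, 48]
push(49) -> [3, 27, 48, 49]
push(12) -> [3, 27, 48, 49, 12]
push(37) -> [3, 27, 48, 49, 12, 37]
push(26) -> [3, 27, 48, 49, 12, 37, 26]

Final stack: [3, 27, 48, 49, 12, 37, 26]
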